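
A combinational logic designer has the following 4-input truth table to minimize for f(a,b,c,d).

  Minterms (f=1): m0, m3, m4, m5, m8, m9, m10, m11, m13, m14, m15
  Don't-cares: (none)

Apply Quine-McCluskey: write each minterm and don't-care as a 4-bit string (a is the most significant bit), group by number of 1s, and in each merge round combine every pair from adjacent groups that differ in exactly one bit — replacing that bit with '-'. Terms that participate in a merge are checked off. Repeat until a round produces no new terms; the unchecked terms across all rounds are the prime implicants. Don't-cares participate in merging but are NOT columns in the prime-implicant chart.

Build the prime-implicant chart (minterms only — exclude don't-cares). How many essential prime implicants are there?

[col 0] 0000*, 0011*, 0100*, 0101*, 1000*, 1001*, 1010*, 1011*, 1101*, 1110*, 1111*
[col 1] -000, -011, -101, 0-00, 010-, 1-01*, 1-10*, 1-11*, 10-0*, 10-1*, 100-*, 101-*, 11-1*, 111-*
[col 2] 1--1, 1-1-, 10--
Prime implicants: -000, -011, -101, 0-00, 010-, 1--1, 1-1-, 10--
PI chart (minterm → PIs covering it):
  0 | -000,0-00
  3 | -011  (sole → essential)
  4 | 0-00,010-
  5 | -101,010-
  8 | -000,10--
  9 | 1--1,10--
  10 | 1-1-,10--
  11 | -011,1--1,1-1-,10--
  13 | -101,1--1
  14 | 1-1-  (sole → essential)
  15 | 1--1,1-1-
Essential prime implicants: -011, 1-1-

2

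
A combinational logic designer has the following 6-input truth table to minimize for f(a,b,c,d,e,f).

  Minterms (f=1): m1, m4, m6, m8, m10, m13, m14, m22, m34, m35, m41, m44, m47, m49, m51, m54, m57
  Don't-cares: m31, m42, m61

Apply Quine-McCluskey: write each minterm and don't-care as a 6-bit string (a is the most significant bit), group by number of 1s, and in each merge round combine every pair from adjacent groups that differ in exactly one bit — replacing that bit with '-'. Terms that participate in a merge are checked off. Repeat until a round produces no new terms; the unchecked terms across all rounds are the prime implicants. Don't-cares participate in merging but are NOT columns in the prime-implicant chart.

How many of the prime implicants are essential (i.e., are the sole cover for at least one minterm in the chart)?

8

Round 0: 000001 000100✓ 000110✓ 001000✓ 001010✓ 001101 001110✓ 010110✓ 011111 100010✓ 100011✓ 101001✓ 101010✓ 101100 101111 110001✓ 110011✓ 110110✓ 111001✓ 111101✓
Round 1: -01010 -10110 0-0110 00-110 0001-0 001-10 0010-0 1-0011 1-1001 10-010 10001- 11-001 1100-1 111-01
PIs = {-01010, -10110, 0-0110, 00-110, 000001, 0001-0, 001-10, 0010-0, 001101, 011111, 1-0011, 1-1001, 10-010, 10001-, 101100, 101111, 11-001, 1100-1, 111-01}
Coverage chart:
  m1: 000001 ←essential
  m4: 0001-0 ←essential
  m6: 0-0110,00-110,0001-0
  m8: 0010-0 ←essential
  m10: -01010,001-10,0010-0
  m13: 001101 ←essential
  m14: 00-110,001-10
  m22: -10110,0-0110
  m34: 10-010,10001-
  m35: 1-0011,10001-
  m41: 1-1001 ←essential
  m44: 101100 ←essential
  m47: 101111 ←essential
  m49: 11-001,1100-1
  m51: 1-0011,1100-1
  m54: -10110 ←essential
  m57: 1-1001,11-001,111-01
Essential: -10110, 000001, 0001-0, 0010-0, 001101, 1-1001, 101100, 101111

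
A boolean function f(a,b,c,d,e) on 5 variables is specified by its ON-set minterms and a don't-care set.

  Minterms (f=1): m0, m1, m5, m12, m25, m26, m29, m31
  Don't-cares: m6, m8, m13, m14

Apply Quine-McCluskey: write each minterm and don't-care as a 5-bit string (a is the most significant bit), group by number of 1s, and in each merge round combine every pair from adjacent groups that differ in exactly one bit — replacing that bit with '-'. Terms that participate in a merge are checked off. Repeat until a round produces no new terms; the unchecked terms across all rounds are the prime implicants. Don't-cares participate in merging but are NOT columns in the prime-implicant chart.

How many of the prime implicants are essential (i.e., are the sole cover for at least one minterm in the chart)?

size-2^0 implicants → 00000(✓)  00001(✓)  00101(✓)  00110(✓)  01000(✓)  01100(✓)  01101(✓)  01110(✓)  11001(✓)  11010  11101(✓)  11111(✓)
size-2^1 implicants → -1101  0-000  0-101  0-110  00-01  0000-  01-00  011-0  0110-  11-01  111-1
Unchecked terms (primes): -1101, 0-000, 0-101, 0-110, 00-01, 0000-, 01-00, 011-0, 0110-, 11-01, 11010, 111-1
Minterm coverage:
  m0 ⊆ 0-000,0000-
  m1 ⊆ 00-01,0000-
  m5 ⊆ 0-101,00-01
  m12 ⊆ 01-00,011-0,0110-
  m25 ⊆ 11-01 [E]
  m26 ⊆ 11010 [E]
  m29 ⊆ -1101,11-01,111-1
  m31 ⊆ 111-1 [E]
E = {11-01, 11010, 111-1}

3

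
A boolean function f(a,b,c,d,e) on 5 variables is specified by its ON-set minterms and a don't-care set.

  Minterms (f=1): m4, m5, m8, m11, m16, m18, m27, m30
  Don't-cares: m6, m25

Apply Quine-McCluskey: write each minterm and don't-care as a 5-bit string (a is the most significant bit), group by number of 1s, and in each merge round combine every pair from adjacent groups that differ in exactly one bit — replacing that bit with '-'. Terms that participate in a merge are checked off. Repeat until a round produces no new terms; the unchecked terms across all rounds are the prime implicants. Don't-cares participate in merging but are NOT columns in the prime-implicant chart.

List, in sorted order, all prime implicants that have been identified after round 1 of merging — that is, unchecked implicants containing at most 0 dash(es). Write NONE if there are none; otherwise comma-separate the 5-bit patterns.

Round 0: 00100✓ 00101✓ 00110✓ 01000 01011✓ 10000✓ 10010✓ 11001✓ 11011✓ 11110
Round 1: -1011 001-0 0010- 100-0 110-1
PIs = {-1011, 001-0, 0010-, 01000, 100-0, 110-1, 11110}

01000, 11110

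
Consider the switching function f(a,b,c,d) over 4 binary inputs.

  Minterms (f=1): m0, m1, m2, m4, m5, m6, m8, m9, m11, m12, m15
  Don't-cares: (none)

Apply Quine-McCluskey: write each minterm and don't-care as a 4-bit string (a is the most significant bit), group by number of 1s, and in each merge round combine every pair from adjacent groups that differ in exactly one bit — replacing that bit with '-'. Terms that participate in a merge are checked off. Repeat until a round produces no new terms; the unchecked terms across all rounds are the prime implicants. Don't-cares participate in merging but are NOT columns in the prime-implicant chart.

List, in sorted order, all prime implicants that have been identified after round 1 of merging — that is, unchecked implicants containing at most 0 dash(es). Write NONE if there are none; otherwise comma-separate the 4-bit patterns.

Round 0: 0000✓ 0001✓ 0010✓ 0100✓ 0101✓ 0110✓ 1000✓ 1001✓ 1011✓ 1100✓ 1111✓
Round 1: -000✓ -001✓ -100✓ 0-00✓ 0-01✓ 0-10✓ 00-0✓ 000-✓ 01-0✓ 010-✓ 1-00✓ 1-11 10-1 100-✓
Round 2: --00 -00- 0--0 0-0-
PIs = {--00, -00-, 0--0, 0-0-, 1-11, 10-1}

NONE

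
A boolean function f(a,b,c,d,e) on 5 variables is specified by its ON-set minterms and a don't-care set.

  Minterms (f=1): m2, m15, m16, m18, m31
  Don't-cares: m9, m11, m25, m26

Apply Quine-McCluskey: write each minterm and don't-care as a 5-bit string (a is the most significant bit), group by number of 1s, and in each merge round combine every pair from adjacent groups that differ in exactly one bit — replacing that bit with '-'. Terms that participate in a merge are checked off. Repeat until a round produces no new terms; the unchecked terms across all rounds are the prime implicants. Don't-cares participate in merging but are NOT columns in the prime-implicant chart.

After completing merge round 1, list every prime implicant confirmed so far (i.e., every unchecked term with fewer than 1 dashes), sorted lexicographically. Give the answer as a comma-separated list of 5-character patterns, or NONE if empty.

Round 0: 00010✓ 01001✓ 01011✓ 01111✓ 10000✓ 10010✓ 11001✓ 11010✓ 11111✓
Round 1: -0010 -1001 -1111 01-11 010-1 1-010 100-0
PIs = {-0010, -1001, -1111, 01-11, 010-1, 1-010, 100-0}

NONE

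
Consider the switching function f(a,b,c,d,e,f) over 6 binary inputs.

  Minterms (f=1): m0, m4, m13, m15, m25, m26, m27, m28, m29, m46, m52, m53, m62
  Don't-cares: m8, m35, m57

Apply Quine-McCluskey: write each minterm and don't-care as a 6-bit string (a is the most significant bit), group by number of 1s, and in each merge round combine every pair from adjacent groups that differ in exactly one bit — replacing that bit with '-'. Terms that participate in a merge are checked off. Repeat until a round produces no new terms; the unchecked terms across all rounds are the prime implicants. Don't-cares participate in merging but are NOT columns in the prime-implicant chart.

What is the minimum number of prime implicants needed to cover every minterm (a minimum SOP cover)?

[col 0] 000000*, 000100*, 001000*, 001101*, 001111*, 011001*, 011010*, 011011*, 011100*, 011101*, 100011, 101110*, 110100*, 110101*, 111001*, 111110*
[col 1] -11001, 0-1101, 00-000, 000-00, 0011-1, 011-01, 0110-1, 01101-, 01110-, 1-1110, 11010-
Prime implicants: -11001, 0-1101, 00-000, 000-00, 0011-1, 011-01, 0110-1, 01101-, 01110-, 1-1110, 100011, 11010-
PI chart (minterm → PIs covering it):
  0 | 00-000,000-00
  4 | 000-00  (sole → essential)
  13 | 0-1101,0011-1
  15 | 0011-1  (sole → essential)
  25 | -11001,011-01,0110-1
  26 | 01101-  (sole → essential)
  27 | 0110-1,01101-
  28 | 01110-  (sole → essential)
  29 | 0-1101,011-01,01110-
  46 | 1-1110  (sole → essential)
  52 | 11010-  (sole → essential)
  53 | 11010-  (sole → essential)
  62 | 1-1110  (sole → essential)
Essential prime implicants: 000-00, 0011-1, 01101-, 01110-, 1-1110, 11010-
Petrick residual → -11001
Minimum SOP uses 7 PIs: bcd'e'f + a'b'c'e'f' + a'b'cdf + a'bcd'e + a'bcde' + acdef' + abc'de'

7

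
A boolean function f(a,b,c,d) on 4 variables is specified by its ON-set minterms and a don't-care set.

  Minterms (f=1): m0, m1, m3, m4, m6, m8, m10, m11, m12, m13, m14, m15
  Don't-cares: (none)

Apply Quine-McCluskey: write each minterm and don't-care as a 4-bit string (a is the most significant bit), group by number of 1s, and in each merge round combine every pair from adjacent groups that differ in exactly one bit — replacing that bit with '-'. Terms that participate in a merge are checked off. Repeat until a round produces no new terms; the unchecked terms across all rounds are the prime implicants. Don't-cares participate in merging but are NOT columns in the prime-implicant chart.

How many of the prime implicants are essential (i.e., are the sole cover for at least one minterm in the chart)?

2

Round 0: 0000✓ 0001✓ 0011✓ 0100✓ 0110✓ 1000✓ 1010✓ 1011✓ 1100✓ 1101✓ 1110✓ 1111✓
Round 1: -000✓ -011 -100✓ -110✓ 0-00✓ 00-1 000- 01-0✓ 1-00✓ 1-10✓ 1-11✓ 10-0✓ 101-✓ 11-0✓ 11-1✓ 110-✓ 111-✓
Round 2: --00 -1-0 1--0 1-1- 11--
PIs = {--00, -011, -1-0, 00-1, 000-, 1--0, 1-1-, 11--}
Coverage chart:
  m0: --00,000-
  m1: 00-1,000-
  m3: -011,00-1
  m4: --00,-1-0
  m6: -1-0 ←essential
  m8: --00,1--0
  m10: 1--0,1-1-
  m11: -011,1-1-
  m12: --00,-1-0,1--0,11--
  m13: 11-- ←essential
  m14: -1-0,1--0,1-1-,11--
  m15: 1-1-,11--
Essential: -1-0, 11--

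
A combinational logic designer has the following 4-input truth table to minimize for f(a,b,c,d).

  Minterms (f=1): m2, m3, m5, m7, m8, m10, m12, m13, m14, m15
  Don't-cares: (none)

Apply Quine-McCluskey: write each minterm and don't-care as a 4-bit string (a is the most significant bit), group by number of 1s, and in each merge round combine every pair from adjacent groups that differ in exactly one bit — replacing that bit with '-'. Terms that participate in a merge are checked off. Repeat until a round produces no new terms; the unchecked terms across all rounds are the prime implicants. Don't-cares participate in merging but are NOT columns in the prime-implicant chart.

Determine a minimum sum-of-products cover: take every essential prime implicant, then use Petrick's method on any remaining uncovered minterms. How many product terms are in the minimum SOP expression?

[col 0] 0010*, 0011*, 0101*, 0111*, 1000*, 1010*, 1100*, 1101*, 1110*, 1111*
[col 1] -010, -101*, -111*, 0-11, 001-, 01-1*, 1-00*, 1-10*, 10-0*, 11-0*, 11-1*, 110-*, 111-*
[col 2] -1-1, 1--0, 11--
Prime implicants: -010, -1-1, 0-11, 001-, 1--0, 11--
PI chart (minterm → PIs covering it):
  2 | -010,001-
  3 | 0-11,001-
  5 | -1-1  (sole → essential)
  7 | -1-1,0-11
  8 | 1--0  (sole → essential)
  10 | -010,1--0
  12 | 1--0,11--
  13 | -1-1,11--
  14 | 1--0,11--
  15 | -1-1,11--
Essential prime implicants: -1-1, 1--0
Petrick residual → 001-
Minimum SOP uses 3 PIs: bd + a'b'c + ad'

3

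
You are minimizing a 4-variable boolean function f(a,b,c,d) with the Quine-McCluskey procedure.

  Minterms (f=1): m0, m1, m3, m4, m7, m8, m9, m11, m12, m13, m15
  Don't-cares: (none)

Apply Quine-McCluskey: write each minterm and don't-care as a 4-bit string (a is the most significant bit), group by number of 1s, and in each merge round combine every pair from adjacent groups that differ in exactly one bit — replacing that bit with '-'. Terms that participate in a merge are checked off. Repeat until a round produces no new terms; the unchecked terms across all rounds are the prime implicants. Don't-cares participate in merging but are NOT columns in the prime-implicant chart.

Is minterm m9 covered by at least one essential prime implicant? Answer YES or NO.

Round 0: 0000✓ 0001✓ 0011✓ 0100✓ 0111✓ 1000✓ 1001✓ 1011✓ 1100✓ 1101✓ 1111✓
Round 1: -000✓ -001✓ -011✓ -100✓ -111✓ 0-00✓ 0-11✓ 00-1✓ 000-✓ 1-00✓ 1-01✓ 1-11✓ 10-1✓ 100-✓ 11-1✓ 110-✓
Round 2: --00 --11 -0-1 -00- 1--1 1-0-
PIs = {--00, --11, -0-1, -00-, 1--1, 1-0-}
Coverage chart:
  m0: --00,-00-
  m1: -0-1,-00-
  m3: --11,-0-1
  m4: --00 ←essential
  m7: --11 ←essential
  m8: --00,-00-,1-0-
  m9: -0-1,-00-,1--1,1-0-
  m11: --11,-0-1,1--1
  m12: --00,1-0-
  m13: 1--1,1-0-
  m15: --11,1--1
Essential: --00, --11

NO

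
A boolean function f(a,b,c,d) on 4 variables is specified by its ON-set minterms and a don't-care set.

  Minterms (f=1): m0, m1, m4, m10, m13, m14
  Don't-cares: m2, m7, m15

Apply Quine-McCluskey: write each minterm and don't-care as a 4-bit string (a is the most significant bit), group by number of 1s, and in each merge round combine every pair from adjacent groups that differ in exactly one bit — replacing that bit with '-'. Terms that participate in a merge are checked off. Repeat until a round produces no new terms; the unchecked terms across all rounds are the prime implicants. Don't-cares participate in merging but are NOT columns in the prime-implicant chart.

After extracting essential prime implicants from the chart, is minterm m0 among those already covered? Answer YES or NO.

YES

[col 0] 0000*, 0001*, 0010*, 0100*, 0111*, 1010*, 1101*, 1110*, 1111*
[col 1] -010, -111, 0-00, 00-0, 000-, 1-10, 11-1, 111-
Prime implicants: -010, -111, 0-00, 00-0, 000-, 1-10, 11-1, 111-
PI chart (minterm → PIs covering it):
  0 | 0-00,00-0,000-
  1 | 000-  (sole → essential)
  4 | 0-00  (sole → essential)
  10 | -010,1-10
  13 | 11-1  (sole → essential)
  14 | 1-10,111-
Essential prime implicants: 0-00, 000-, 11-1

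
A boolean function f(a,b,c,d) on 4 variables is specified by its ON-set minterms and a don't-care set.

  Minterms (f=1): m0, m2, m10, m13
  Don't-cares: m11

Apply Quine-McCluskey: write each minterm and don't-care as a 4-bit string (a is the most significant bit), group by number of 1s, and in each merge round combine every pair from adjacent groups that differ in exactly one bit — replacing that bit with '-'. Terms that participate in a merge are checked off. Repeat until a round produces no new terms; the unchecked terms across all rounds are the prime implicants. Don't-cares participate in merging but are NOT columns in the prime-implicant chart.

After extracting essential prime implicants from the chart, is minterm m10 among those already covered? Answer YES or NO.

size-2^0 implicants → 0000(✓)  0010(✓)  1010(✓)  1011(✓)  1101
size-2^1 implicants → -010  00-0  101-
Unchecked terms (primes): -010, 00-0, 101-, 1101
Minterm coverage:
  m0 ⊆ 00-0 [E]
  m2 ⊆ -010,00-0
  m10 ⊆ -010,101-
  m13 ⊆ 1101 [E]
E = {00-0, 1101}

NO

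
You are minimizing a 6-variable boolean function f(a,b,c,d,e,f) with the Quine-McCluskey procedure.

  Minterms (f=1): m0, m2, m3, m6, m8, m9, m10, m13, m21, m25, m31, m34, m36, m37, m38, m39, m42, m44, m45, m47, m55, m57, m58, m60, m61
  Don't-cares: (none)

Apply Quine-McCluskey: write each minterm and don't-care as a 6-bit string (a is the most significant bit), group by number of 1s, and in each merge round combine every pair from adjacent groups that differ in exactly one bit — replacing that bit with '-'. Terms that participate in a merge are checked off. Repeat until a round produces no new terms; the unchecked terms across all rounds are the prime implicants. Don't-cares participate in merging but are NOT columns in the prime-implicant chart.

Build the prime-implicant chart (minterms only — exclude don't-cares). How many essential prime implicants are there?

9

[col 0] 000000*, 000010*, 000011*, 000110*, 001000*, 001001*, 001010*, 001101*, 010101, 011001*, 011111, 100010*, 100100*, 100101*, 100110*, 100111*, 101010*, 101100*, 101101*, 101111*, 110111*, 111001*, 111010*, 111100*, 111101*
[col 1] -00010*, -00110*, -01010*, -01101, -11001, 0-1001, 00-000*, 00-010*, 000-10*, 0000-0*, 00001-, 001-01, 0010-0*, 00100-, 1-0111, 1-1010, 1-1100*, 1-1101*, 10-010*, 10-100*, 10-101*, 10-111*, 100-10*, 1001-0*, 1001-1*, 10010-*, 10011-*, 1011-1*, 10110-*, 111-01, 11110-*
[col 2] -0-010, -00-10, 00-0-0, 1-110-, 10-1-1, 10-10-, 1001--
Prime implicants: -0-010, -00-10, -01101, -11001, 0-1001, 00-0-0, 00001-, 001-01, 00100-, 010101, 011111, 1-0111, 1-1010, 1-110-, 10-1-1, 10-10-, 1001--, 111-01
PI chart (minterm → PIs covering it):
  0 | 00-0-0  (sole → essential)
  2 | -0-010,-00-10,00-0-0,00001-
  3 | 00001-  (sole → essential)
  6 | -00-10  (sole → essential)
  8 | 00-0-0,00100-
  9 | 0-1001,001-01,00100-
  10 | -0-010,00-0-0
  13 | -01101,001-01
  21 | 010101  (sole → essential)
  25 | -11001,0-1001
  31 | 011111  (sole → essential)
  34 | -0-010,-00-10
  36 | 10-10-,1001--
  37 | 10-1-1,10-10-,1001--
  38 | -00-10,1001--
  39 | 1-0111,10-1-1,1001--
  42 | -0-010,1-1010
  44 | 1-110-,10-10-
  45 | -01101,1-110-,10-1-1,10-10-
  47 | 10-1-1  (sole → essential)
  55 | 1-0111  (sole → essential)
  57 | -11001,111-01
  58 | 1-1010  (sole → essential)
  60 | 1-110-  (sole → essential)
  61 | 1-110-,111-01
Essential prime implicants: -00-10, 00-0-0, 00001-, 010101, 011111, 1-0111, 1-1010, 1-110-, 10-1-1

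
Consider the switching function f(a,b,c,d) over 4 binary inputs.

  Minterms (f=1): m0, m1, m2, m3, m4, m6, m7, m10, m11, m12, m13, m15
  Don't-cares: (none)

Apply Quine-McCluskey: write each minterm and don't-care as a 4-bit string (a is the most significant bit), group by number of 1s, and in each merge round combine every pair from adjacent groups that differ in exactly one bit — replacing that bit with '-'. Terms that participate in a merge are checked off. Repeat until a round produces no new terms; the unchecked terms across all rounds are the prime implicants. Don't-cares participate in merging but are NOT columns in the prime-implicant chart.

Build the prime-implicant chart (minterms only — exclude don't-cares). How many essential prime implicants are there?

2

Round 0: 0000✓ 0001✓ 0010✓ 0011✓ 0100✓ 0110✓ 0111✓ 1010✓ 1011✓ 1100✓ 1101✓ 1111✓
Round 1: -010✓ -011✓ -100 -111✓ 0-00✓ 0-10✓ 0-11✓ 00-0✓ 00-1✓ 000-✓ 001-✓ 01-0✓ 011-✓ 1-11✓ 101-✓ 11-1 110-
Round 2: --11 -01- 0--0 0-1- 00--
PIs = {--11, -01-, -100, 0--0, 0-1-, 00--, 11-1, 110-}
Coverage chart:
  m0: 0--0,00--
  m1: 00-- ←essential
  m2: -01-,0--0,0-1-,00--
  m3: --11,-01-,0-1-,00--
  m4: -100,0--0
  m6: 0--0,0-1-
  m7: --11,0-1-
  m10: -01- ←essential
  m11: --11,-01-
  m12: -100,110-
  m13: 11-1,110-
  m15: --11,11-1
Essential: -01-, 00--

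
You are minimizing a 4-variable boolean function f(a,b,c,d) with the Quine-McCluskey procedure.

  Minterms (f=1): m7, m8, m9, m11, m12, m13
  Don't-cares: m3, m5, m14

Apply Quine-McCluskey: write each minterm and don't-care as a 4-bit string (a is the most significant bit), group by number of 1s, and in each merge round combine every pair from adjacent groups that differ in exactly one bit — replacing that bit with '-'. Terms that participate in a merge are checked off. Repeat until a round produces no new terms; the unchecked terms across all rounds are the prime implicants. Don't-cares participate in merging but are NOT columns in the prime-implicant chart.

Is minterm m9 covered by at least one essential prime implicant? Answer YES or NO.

YES

size-2^0 implicants → 0011(✓)  0101(✓)  0111(✓)  1000(✓)  1001(✓)  1011(✓)  1100(✓)  1101(✓)  1110(✓)
size-2^1 implicants → -011  -101  0-11  01-1  1-00(✓)  1-01(✓)  10-1  100-(✓)  11-0  110-(✓)
size-2^2 implicants → 1-0-
Unchecked terms (primes): -011, -101, 0-11, 01-1, 1-0-, 10-1, 11-0
Minterm coverage:
  m7 ⊆ 0-11,01-1
  m8 ⊆ 1-0- [E]
  m9 ⊆ 1-0-,10-1
  m11 ⊆ -011,10-1
  m12 ⊆ 1-0-,11-0
  m13 ⊆ -101,1-0-
E = {1-0-}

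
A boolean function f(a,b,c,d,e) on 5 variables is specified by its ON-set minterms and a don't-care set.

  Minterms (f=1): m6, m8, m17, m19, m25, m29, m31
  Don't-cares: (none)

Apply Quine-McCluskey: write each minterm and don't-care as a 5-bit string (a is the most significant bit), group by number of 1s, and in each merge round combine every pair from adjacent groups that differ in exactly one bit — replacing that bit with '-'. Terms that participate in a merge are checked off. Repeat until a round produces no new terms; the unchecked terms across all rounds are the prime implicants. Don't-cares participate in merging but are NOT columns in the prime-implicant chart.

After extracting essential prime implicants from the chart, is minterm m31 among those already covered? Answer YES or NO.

YES

size-2^0 implicants → 00110  01000  10001(✓)  10011(✓)  11001(✓)  11101(✓)  11111(✓)
size-2^1 implicants → 1-001  100-1  11-01  111-1
Unchecked terms (primes): 00110, 01000, 1-001, 100-1, 11-01, 111-1
Minterm coverage:
  m6 ⊆ 00110 [E]
  m8 ⊆ 01000 [E]
  m17 ⊆ 1-001,100-1
  m19 ⊆ 100-1 [E]
  m25 ⊆ 1-001,11-01
  m29 ⊆ 11-01,111-1
  m31 ⊆ 111-1 [E]
E = {00110, 01000, 100-1, 111-1}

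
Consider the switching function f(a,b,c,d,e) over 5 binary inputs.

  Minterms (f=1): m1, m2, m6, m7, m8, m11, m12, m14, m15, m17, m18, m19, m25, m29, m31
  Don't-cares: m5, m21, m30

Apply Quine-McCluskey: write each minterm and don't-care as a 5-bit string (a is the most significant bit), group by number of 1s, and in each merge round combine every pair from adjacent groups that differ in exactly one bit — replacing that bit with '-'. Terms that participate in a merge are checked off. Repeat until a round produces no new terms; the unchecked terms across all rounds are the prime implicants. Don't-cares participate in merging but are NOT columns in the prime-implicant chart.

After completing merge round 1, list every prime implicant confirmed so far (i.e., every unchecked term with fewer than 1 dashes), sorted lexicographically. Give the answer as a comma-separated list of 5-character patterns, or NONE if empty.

NONE

Round 0: 00001✓ 00010✓ 00101✓ 00110✓ 00111✓ 01000✓ 01011✓ 01100✓ 01110✓ 01111✓ 10001✓ 10010✓ 10011✓ 10101✓ 11001✓ 11101✓ 11110✓ 11111✓
Round 1: -0001✓ -0010 -0101✓ -1110✓ -1111✓ 0-110✓ 0-111✓ 00-01✓ 00-10 001-1 0011-✓ 01-00 01-11 011-0 0111-✓ 1-001✓ 1-101✓ 10-01✓ 100-1 1001- 11-01✓ 111-1 1111-✓
Round 2: -0-01 -111- 0-11- 1--01
PIs = {-0-01, -0010, -111-, 0-11-, 00-10, 001-1, 01-00, 01-11, 011-0, 1--01, 100-1, 1001-, 111-1}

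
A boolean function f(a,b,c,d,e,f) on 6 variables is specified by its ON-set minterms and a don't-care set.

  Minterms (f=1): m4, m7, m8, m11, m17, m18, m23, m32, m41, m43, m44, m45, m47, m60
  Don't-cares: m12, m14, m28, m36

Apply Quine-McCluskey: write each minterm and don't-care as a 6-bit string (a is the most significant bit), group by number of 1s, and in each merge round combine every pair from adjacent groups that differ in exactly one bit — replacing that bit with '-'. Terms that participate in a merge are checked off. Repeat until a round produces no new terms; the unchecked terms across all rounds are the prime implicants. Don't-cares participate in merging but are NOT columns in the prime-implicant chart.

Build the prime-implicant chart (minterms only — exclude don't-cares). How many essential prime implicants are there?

9

size-2^0 implicants → 000100(✓)  000111(✓)  001000(✓)  001011(✓)  001100(✓)  001110(✓)  010001  010010  010111(✓)  011100(✓)  100000(✓)  100100(✓)  101001(✓)  101011(✓)  101100(✓)  101101(✓)  101111(✓)  111100(✓)
size-2^1 implicants → -00100(✓)  -01011  -01100(✓)  -11100(✓)  0-0111  0-1100(✓)  00-100(✓)  001-00  0011-0  1-1100(✓)  10-100(✓)  100-00  101-01(✓)  101-11(✓)  1010-1(✓)  1011-1(✓)  10110-
size-2^2 implicants → --1100  -0-100  101--1
Unchecked terms (primes): --1100, -0-100, -01011, 0-0111, 001-00, 0011-0, 010001, 010010, 100-00, 101--1, 10110-
Minterm coverage:
  m4 ⊆ -0-100 [E]
  m7 ⊆ 0-0111 [E]
  m8 ⊆ 001-00 [E]
  m11 ⊆ -01011 [E]
  m17 ⊆ 010001 [E]
  m18 ⊆ 010010 [E]
  m23 ⊆ 0-0111 [E]
  m32 ⊆ 100-00 [E]
  m41 ⊆ 101--1 [E]
  m43 ⊆ -01011,101--1
  m44 ⊆ --1100,-0-100,10110-
  m45 ⊆ 101--1,10110-
  m47 ⊆ 101--1 [E]
  m60 ⊆ --1100 [E]
E = {--1100, -0-100, -01011, 0-0111, 001-00, 010001, 010010, 100-00, 101--1}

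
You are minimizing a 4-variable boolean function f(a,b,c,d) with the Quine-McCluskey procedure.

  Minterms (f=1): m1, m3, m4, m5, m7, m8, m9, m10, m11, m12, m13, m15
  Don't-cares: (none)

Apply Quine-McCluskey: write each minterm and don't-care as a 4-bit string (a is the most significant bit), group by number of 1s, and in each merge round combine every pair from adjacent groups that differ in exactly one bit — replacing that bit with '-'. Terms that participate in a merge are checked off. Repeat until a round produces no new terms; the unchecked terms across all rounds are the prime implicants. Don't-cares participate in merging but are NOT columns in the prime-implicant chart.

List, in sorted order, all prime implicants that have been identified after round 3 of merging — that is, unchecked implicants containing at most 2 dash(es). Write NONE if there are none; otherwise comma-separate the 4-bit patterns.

-10-, 1-0-, 10--

Round 0: 0001✓ 0011✓ 0100✓ 0101✓ 0111✓ 1000✓ 1001✓ 1010✓ 1011✓ 1100✓ 1101✓ 1111✓
Round 1: -001✓ -011✓ -100✓ -101✓ -111✓ 0-01✓ 0-11✓ 00-1✓ 01-1✓ 010-✓ 1-00✓ 1-01✓ 1-11✓ 10-0✓ 10-1✓ 100-✓ 101-✓ 11-1✓ 110-✓
Round 2: --01✓ --11✓ -0-1✓ -1-1✓ -10- 0--1✓ 1--1✓ 1-0- 10--
Round 3: ---1
PIs = {---1, -10-, 1-0-, 10--}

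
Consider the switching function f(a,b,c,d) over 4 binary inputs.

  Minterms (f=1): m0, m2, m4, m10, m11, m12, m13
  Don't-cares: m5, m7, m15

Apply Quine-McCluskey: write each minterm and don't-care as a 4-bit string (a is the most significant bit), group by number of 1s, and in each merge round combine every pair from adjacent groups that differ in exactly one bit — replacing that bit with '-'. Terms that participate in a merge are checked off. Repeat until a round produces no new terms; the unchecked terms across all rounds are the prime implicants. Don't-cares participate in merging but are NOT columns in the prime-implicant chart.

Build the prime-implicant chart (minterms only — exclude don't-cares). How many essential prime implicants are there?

1

[col 0] 0000*, 0010*, 0100*, 0101*, 0111*, 1010*, 1011*, 1100*, 1101*, 1111*
[col 1] -010, -100*, -101*, -111*, 0-00, 00-0, 01-1*, 010-*, 1-11, 101-, 11-1*, 110-*
[col 2] -1-1, -10-
Prime implicants: -010, -1-1, -10-, 0-00, 00-0, 1-11, 101-
PI chart (minterm → PIs covering it):
  0 | 0-00,00-0
  2 | -010,00-0
  4 | -10-,0-00
  10 | -010,101-
  11 | 1-11,101-
  12 | -10-  (sole → essential)
  13 | -1-1,-10-
Essential prime implicants: -10-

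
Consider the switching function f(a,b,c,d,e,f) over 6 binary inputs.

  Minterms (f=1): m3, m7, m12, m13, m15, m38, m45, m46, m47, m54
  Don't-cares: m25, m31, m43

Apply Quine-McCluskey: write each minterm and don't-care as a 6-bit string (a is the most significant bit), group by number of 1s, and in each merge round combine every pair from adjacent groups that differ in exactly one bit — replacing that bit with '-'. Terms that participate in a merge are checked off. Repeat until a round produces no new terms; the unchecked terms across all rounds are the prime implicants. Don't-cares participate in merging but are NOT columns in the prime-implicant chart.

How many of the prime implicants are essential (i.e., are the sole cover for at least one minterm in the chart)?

Round 0: 000011✓ 000111✓ 001100✓ 001101✓ 001111✓ 011001 011111✓ 100110✓ 101011✓ 101101✓ 101110✓ 101111✓ 110110✓
Round 1: -01101✓ -01111✓ 0-1111 00-111 000-11 0011-1✓ 00110- 1-0110 10-110 101-11 1011-1✓ 10111-
Round 2: -011-1
PIs = {-011-1, 0-1111, 00-111, 000-11, 00110-, 011001, 1-0110, 10-110, 101-11, 10111-}
Coverage chart:
  m3: 000-11 ←essential
  m7: 00-111,000-11
  m12: 00110- ←essential
  m13: -011-1,00110-
  m15: -011-1,0-1111,00-111
  m38: 1-0110,10-110
  m45: -011-1 ←essential
  m46: 10-110,10111-
  m47: -011-1,101-11,10111-
  m54: 1-0110 ←essential
Essential: -011-1, 000-11, 00110-, 1-0110

4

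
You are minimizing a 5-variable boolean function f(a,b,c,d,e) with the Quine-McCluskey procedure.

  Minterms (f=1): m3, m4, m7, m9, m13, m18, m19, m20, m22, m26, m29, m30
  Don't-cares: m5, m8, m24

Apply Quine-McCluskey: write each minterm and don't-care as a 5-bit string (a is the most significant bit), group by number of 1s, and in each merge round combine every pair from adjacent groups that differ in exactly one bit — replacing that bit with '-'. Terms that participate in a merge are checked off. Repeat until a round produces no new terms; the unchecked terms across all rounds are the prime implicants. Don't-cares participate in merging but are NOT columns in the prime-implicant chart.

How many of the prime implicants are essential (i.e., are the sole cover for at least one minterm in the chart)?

2

size-2^0 implicants → 00011(✓)  00100(✓)  00101(✓)  00111(✓)  01000(✓)  01001(✓)  01101(✓)  10010(✓)  10011(✓)  10100(✓)  10110(✓)  11000(✓)  11010(✓)  11101(✓)  11110(✓)
size-2^1 implicants → -0011  -0100  -1000  -1101  0-101  00-11  001-1  0010-  01-01  0100-  1-010(✓)  1-110(✓)  10-10(✓)  1001-  101-0  11-10(✓)  110-0
size-2^2 implicants → 1--10
Unchecked terms (primes): -0011, -0100, -1000, -1101, 0-101, 00-11, 001-1, 0010-, 01-01, 0100-, 1--10, 1001-, 101-0, 110-0
Minterm coverage:
  m3 ⊆ -0011,00-11
  m4 ⊆ -0100,0010-
  m7 ⊆ 00-11,001-1
  m9 ⊆ 01-01,0100-
  m13 ⊆ -1101,0-101,01-01
  m18 ⊆ 1--10,1001-
  m19 ⊆ -0011,1001-
  m20 ⊆ -0100,101-0
  m22 ⊆ 1--10,101-0
  m26 ⊆ 1--10,110-0
  m29 ⊆ -1101 [E]
  m30 ⊆ 1--10 [E]
E = {-1101, 1--10}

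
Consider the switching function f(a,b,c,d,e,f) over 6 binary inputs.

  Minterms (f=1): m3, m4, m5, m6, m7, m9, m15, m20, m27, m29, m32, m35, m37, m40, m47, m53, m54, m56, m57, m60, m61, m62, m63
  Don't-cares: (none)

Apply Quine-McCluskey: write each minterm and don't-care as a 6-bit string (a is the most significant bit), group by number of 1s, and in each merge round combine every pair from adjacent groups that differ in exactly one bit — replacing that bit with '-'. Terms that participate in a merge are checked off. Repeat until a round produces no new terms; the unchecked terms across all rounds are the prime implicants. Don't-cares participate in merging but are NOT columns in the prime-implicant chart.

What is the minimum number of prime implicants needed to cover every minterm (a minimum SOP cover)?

[col 0] 000011*, 000100*, 000101*, 000110*, 000111*, 001001, 001111*, 010100*, 011011, 011101*, 100000*, 100011*, 100101*, 101000*, 101111*, 110101*, 110110*, 111000*, 111001*, 111100*, 111101*, 111110*, 111111*
[col 1] -00011, -00101, -01111, -11101, 0-0100, 00-111, 000-11, 0001-0*, 0001-1*, 00010-*, 00011-*, 1-0101, 1-1000, 1-1111, 10-000, 11-101, 11-110, 111-00*, 111-01*, 11100-*, 1111-0*, 1111-1*, 11110-*, 11111-*
[col 2] 0001--, 111-0-, 1111--
Prime implicants: -00011, -00101, -01111, -11101, 0-0100, 00-111, 000-11, 0001--, 001001, 011011, 1-0101, 1-1000, 1-1111, 10-000, 11-101, 11-110, 111-0-, 1111--
PI chart (minterm → PIs covering it):
  3 | -00011,000-11
  4 | 0-0100,0001--
  5 | -00101,0001--
  6 | 0001--  (sole → essential)
  7 | 00-111,000-11,0001--
  9 | 001001  (sole → essential)
  15 | -01111,00-111
  20 | 0-0100  (sole → essential)
  27 | 011011  (sole → essential)
  29 | -11101  (sole → essential)
  32 | 10-000  (sole → essential)
  35 | -00011  (sole → essential)
  37 | -00101,1-0101
  40 | 1-1000,10-000
  47 | -01111,1-1111
  53 | 1-0101,11-101
  54 | 11-110  (sole → essential)
  56 | 1-1000,111-0-
  57 | 111-0-  (sole → essential)
  60 | 111-0-,1111--
  61 | -11101,11-101,111-0-,1111--
  62 | 11-110,1111--
  63 | 1-1111,1111--
Essential prime implicants: -00011, -11101, 0-0100, 0001--, 001001, 011011, 10-000, 11-110, 111-0-
Petrick residual → -01111, 1-0101, 1-1111
Minimum SOP uses 12 PIs: b'c'd'ef + b'cdef + bcde'f + a'c'de'f' + a'b'c'd + a'b'cd'e'f + a'bcd'ef + ac'de'f + acdef + ab'd'e'f' + abdef' + abce'

12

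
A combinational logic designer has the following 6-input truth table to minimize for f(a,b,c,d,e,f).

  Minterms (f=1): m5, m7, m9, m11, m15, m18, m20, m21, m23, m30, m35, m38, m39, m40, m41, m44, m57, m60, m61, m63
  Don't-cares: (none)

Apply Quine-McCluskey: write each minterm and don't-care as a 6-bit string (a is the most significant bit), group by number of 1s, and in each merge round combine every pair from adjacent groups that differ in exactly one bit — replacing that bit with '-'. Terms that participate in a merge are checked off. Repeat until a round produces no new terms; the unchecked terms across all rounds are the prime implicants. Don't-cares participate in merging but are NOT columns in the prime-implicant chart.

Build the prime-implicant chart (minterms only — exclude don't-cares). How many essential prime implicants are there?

7

size-2^0 implicants → 000101(✓)  000111(✓)  001001(✓)  001011(✓)  001111(✓)  010010  010100(✓)  010101(✓)  010111(✓)  011110  100011(✓)  100110(✓)  100111(✓)  101000(✓)  101001(✓)  101100(✓)  111001(✓)  111100(✓)  111101(✓)  111111(✓)
size-2^1 implicants → -00111  -01001  0-0101(✓)  0-0111(✓)  00-111  0001-1(✓)  001-11  0010-1  0101-1(✓)  01010-  1-1001  1-1100  100-11  10011-  101-00  10100-  111-01  1111-1  11110-
size-2^2 implicants → 0-01-1
Unchecked terms (primes): -00111, -01001, 0-01-1, 00-111, 001-11, 0010-1, 010010, 01010-, 011110, 1-1001, 1-1100, 100-11, 10011-, 101-00, 10100-, 111-01, 1111-1, 11110-
Minterm coverage:
  m5 ⊆ 0-01-1 [E]
  m7 ⊆ -00111,0-01-1,00-111
  m9 ⊆ -01001,0010-1
  m11 ⊆ 001-11,0010-1
  m15 ⊆ 00-111,001-11
  m18 ⊆ 010010 [E]
  m20 ⊆ 01010- [E]
  m21 ⊆ 0-01-1,01010-
  m23 ⊆ 0-01-1 [E]
  m30 ⊆ 011110 [E]
  m35 ⊆ 100-11 [E]
  m38 ⊆ 10011- [E]
  m39 ⊆ -00111,100-11,10011-
  m40 ⊆ 101-00,10100-
  m41 ⊆ -01001,1-1001,10100-
  m44 ⊆ 1-1100,101-00
  m57 ⊆ 1-1001,111-01
  m60 ⊆ 1-1100,11110-
  m61 ⊆ 111-01,1111-1,11110-
  m63 ⊆ 1111-1 [E]
E = {0-01-1, 010010, 01010-, 011110, 100-11, 10011-, 1111-1}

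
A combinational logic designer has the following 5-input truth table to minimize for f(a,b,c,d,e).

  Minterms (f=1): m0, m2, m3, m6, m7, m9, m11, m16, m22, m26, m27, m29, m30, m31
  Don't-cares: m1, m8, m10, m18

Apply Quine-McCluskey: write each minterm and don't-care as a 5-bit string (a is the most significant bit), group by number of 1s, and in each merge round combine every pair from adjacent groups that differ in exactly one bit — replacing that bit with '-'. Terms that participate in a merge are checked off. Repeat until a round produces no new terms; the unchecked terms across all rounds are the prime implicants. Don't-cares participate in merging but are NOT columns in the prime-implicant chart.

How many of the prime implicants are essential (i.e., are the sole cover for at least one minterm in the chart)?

size-2^0 implicants → 00000(✓)  00001(✓)  00010(✓)  00011(✓)  00110(✓)  00111(✓)  01000(✓)  01001(✓)  01010(✓)  01011(✓)  10000(✓)  10010(✓)  10110(✓)  11010(✓)  11011(✓)  11101(✓)  11110(✓)  11111(✓)
size-2^1 implicants → -0000(✓)  -0010(✓)  -0110(✓)  -1010(✓)  -1011(✓)  0-000(✓)  0-001(✓)  0-010(✓)  0-011(✓)  00-10(✓)  00-11(✓)  000-0(✓)  000-1(✓)  0000-(✓)  0001-(✓)  0011-(✓)  010-0(✓)  010-1(✓)  0100-(✓)  0101-(✓)  1-010(✓)  1-110(✓)  10-10(✓)  100-0(✓)  11-10(✓)  11-11(✓)  1101-(✓)  111-1  1111-(✓)
size-2^2 implicants → --010  -0-10  -00-0  -101-  0-0-0(✓)  0-0-1(✓)  0-00-(✓)  0-01-(✓)  00-1-  000--(✓)  010--(✓)  1--10  11-1-
size-2^3 implicants → 0-0--
Unchecked terms (primes): --010, -0-10, -00-0, -101-, 0-0--, 00-1-, 1--10, 11-1-, 111-1
Minterm coverage:
  m0 ⊆ -00-0,0-0--
  m2 ⊆ --010,-0-10,-00-0,0-0--,00-1-
  m3 ⊆ 0-0--,00-1-
  m6 ⊆ -0-10,00-1-
  m7 ⊆ 00-1- [E]
  m9 ⊆ 0-0-- [E]
  m11 ⊆ -101-,0-0--
  m16 ⊆ -00-0 [E]
  m22 ⊆ -0-10,1--10
  m26 ⊆ --010,-101-,1--10,11-1-
  m27 ⊆ -101-,11-1-
  m29 ⊆ 111-1 [E]
  m30 ⊆ 1--10,11-1-
  m31 ⊆ 11-1-,111-1
E = {-00-0, 0-0--, 00-1-, 111-1}

4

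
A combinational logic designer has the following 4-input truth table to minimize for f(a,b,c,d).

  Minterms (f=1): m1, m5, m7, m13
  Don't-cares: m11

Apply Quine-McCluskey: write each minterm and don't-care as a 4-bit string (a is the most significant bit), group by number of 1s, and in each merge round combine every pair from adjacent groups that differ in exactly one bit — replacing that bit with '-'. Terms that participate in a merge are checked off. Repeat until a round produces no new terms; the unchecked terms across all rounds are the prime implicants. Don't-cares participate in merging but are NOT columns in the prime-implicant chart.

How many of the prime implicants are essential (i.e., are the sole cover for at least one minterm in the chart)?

size-2^0 implicants → 0001(✓)  0101(✓)  0111(✓)  1011  1101(✓)
size-2^1 implicants → -101  0-01  01-1
Unchecked terms (primes): -101, 0-01, 01-1, 1011
Minterm coverage:
  m1 ⊆ 0-01 [E]
  m5 ⊆ -101,0-01,01-1
  m7 ⊆ 01-1 [E]
  m13 ⊆ -101 [E]
E = {-101, 0-01, 01-1}

3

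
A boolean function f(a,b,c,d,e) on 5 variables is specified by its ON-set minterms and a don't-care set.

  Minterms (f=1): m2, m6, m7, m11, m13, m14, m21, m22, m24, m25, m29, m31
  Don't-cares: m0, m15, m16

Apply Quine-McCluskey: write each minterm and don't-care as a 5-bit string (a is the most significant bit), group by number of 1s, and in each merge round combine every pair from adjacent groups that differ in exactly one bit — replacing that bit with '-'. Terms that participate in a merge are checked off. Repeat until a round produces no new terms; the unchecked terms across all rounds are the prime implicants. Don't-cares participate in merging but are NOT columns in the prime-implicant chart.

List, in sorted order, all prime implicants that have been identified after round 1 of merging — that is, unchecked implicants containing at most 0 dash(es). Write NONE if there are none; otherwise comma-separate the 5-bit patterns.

Round 0: 00000✓ 00010✓ 00110✓ 00111✓ 01011✓ 01101✓ 01110✓ 01111✓ 10000✓ 10101✓ 10110✓ 11000✓ 11001✓ 11101✓ 11111✓
Round 1: -0000 -0110 -1101✓ -1111✓ 0-110✓ 0-111✓ 00-10 000-0 0011-✓ 01-11 011-1✓ 0111-✓ 1-000 1-101 11-01 1100- 111-1✓
Round 2: -11-1 0-11-
PIs = {-0000, -0110, -11-1, 0-11-, 00-10, 000-0, 01-11, 1-000, 1-101, 11-01, 1100-}

NONE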